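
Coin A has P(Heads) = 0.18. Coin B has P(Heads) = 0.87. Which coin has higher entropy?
A

For binary distributions, entropy is maximized at p=0.5 and decreases as p moves toward 0 or 1.

H(A) = H(0.18) = 0.6801 bits
H(B) = H(0.87) = 0.5574 bits

Distribution A (p=0.18) is closer to uniform (p=0.5), so it has higher entropy.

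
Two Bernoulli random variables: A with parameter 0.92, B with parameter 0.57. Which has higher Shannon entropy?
B

For binary distributions, entropy is maximized at p=0.5 and decreases as p moves toward 0 or 1.

H(A) = H(0.92) = 0.4022 bits
H(B) = H(0.57) = 0.9858 bits

Distribution B (p=0.57) is closer to uniform (p=0.5), so it has higher entropy.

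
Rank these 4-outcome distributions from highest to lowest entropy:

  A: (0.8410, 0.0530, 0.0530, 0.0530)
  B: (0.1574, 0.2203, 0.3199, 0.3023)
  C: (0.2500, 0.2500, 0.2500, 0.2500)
C > B > A

Key insight: Entropy is maximized by uniform distributions and minimized by concentrated distributions.

- Uniform distributions have maximum entropy log₂(4) = 2.0000 bits
- The more "peaked" or concentrated a distribution, the lower its entropy

Entropies:
  H(A) = 0.8839 bits
  H(B) = 1.9485 bits
  H(C) = 2.0000 bits

Ranking: C > B > A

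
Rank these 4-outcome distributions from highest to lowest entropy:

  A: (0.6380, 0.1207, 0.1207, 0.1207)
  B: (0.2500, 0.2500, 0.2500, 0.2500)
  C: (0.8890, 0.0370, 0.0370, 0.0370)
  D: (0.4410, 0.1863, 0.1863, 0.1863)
B > D > A > C

Key insight: Entropy is maximized by uniform distributions and minimized by concentrated distributions.

Entropies:
  H(A) = 1.5181 bits
  H(B) = 2.0000 bits
  H(C) = 0.6789 bits
  H(D) = 1.8759 bits

Ranking: B > D > A > C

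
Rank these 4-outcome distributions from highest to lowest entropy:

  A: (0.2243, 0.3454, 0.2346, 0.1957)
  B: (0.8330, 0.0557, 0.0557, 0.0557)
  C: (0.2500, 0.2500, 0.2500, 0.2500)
C > A > B

Key insight: Entropy is maximized by uniform distributions and minimized by concentrated distributions.

- Uniform distributions have maximum entropy log₂(4) = 2.0000 bits
- The more "peaked" or concentrated a distribution, the lower its entropy

Entropies:
  H(A) = 1.9647 bits
  H(B) = 0.9155 bits
  H(C) = 2.0000 bits

Ranking: C > A > B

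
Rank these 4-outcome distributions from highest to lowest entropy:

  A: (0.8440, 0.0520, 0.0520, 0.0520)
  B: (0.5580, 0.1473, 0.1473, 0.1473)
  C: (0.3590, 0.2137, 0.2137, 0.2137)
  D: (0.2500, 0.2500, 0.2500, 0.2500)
D > C > B > A

Key insight: Entropy is maximized by uniform distributions and minimized by concentrated distributions.

Entropies:
  H(A) = 0.8719 bits
  H(B) = 1.6908 bits
  H(C) = 1.9578 bits
  H(D) = 2.0000 bits

Ranking: D > C > B > A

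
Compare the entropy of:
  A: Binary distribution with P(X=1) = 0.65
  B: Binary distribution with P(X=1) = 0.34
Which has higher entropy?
A

For binary distributions, entropy is maximized at p=0.5 and decreases as p moves toward 0 or 1.

H(A) = H(0.65) = 0.9341 bits
H(B) = H(0.34) = 0.9248 bits

Distribution A (p=0.65) is closer to uniform (p=0.5), so it has higher entropy.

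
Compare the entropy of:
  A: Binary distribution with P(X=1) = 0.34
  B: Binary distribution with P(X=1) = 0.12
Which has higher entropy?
A

For binary distributions, entropy is maximized at p=0.5 and decreases as p moves toward 0 or 1.

H(A) = H(0.34) = 0.9248 bits
H(B) = H(0.12) = 0.5294 bits

Distribution A (p=0.34) is closer to uniform (p=0.5), so it has higher entropy.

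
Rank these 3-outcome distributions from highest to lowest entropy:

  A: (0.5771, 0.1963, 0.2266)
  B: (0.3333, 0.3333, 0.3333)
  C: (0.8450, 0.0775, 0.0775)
B > A > C

Key insight: Entropy is maximized by uniform distributions and minimized by concentrated distributions.

- Uniform distributions have maximum entropy log₂(3) = 1.5850 bits
- The more "peaked" or concentrated a distribution, the lower its entropy

Entropies:
  H(A) = 1.4042 bits
  H(B) = 1.5850 bits
  H(C) = 0.7772 bits

Ranking: B > A > C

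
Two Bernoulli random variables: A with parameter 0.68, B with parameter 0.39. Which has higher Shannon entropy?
B

For binary distributions, entropy is maximized at p=0.5 and decreases as p moves toward 0 or 1.

H(A) = H(0.68) = 0.9044 bits
H(B) = H(0.39) = 0.9648 bits

Distribution B (p=0.39) is closer to uniform (p=0.5), so it has higher entropy.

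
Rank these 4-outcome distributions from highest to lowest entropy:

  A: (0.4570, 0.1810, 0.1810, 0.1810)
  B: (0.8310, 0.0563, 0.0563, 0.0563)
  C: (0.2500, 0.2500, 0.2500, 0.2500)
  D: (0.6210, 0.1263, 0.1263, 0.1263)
C > A > D > B

Key insight: Entropy is maximized by uniform distributions and minimized by concentrated distributions.

Entropies:
  H(A) = 1.8553 bits
  H(B) = 0.9233 bits
  H(C) = 2.0000 bits
  H(D) = 1.5580 bits

Ranking: C > A > D > B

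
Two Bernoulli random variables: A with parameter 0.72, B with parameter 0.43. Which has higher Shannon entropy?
B

For binary distributions, entropy is maximized at p=0.5 and decreases as p moves toward 0 or 1.

H(A) = H(0.72) = 0.8555 bits
H(B) = H(0.43) = 0.9858 bits

Distribution B (p=0.43) is closer to uniform (p=0.5), so it has higher entropy.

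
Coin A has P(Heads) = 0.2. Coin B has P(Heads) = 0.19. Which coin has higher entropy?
A

For binary distributions, entropy is maximized at p=0.5 and decreases as p moves toward 0 or 1.

H(A) = H(0.2) = 0.7219 bits
H(B) = H(0.19) = 0.7015 bits

Distribution A (p=0.2) is closer to uniform (p=0.5), so it has higher entropy.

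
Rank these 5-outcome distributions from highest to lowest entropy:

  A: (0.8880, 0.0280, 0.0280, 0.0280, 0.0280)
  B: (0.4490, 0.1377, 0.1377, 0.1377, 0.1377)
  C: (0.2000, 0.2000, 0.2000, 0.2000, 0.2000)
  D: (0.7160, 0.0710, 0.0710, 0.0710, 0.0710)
C > B > D > A

Key insight: Entropy is maximized by uniform distributions and minimized by concentrated distributions.

Entropies:
  H(A) = 0.7299 bits
  H(B) = 2.0945 bits
  H(C) = 2.3219 bits
  H(D) = 1.4288 bits

Ranking: C > B > D > A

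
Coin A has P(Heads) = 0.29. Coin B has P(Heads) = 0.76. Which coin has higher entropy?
A

For binary distributions, entropy is maximized at p=0.5 and decreases as p moves toward 0 or 1.

H(A) = H(0.29) = 0.8687 bits
H(B) = H(0.76) = 0.7950 bits

Distribution A (p=0.29) is closer to uniform (p=0.5), so it has higher entropy.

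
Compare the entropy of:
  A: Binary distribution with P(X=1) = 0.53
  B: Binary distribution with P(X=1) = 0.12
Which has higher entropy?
A

For binary distributions, entropy is maximized at p=0.5 and decreases as p moves toward 0 or 1.

H(A) = H(0.53) = 0.9974 bits
H(B) = H(0.12) = 0.5294 bits

Distribution A (p=0.53) is closer to uniform (p=0.5), so it has higher entropy.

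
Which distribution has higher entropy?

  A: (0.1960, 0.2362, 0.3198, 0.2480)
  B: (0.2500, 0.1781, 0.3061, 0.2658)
A

Both distributions are close to uniform, making this a harder comparison.

H(A) = 1.9774 bits
H(B) = 1.9742 bits

The distribution closer to uniform has higher entropy.
Answer: A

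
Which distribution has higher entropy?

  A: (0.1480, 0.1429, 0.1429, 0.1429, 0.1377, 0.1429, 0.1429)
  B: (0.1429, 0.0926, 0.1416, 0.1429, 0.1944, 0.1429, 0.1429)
A

Both distributions are close to uniform, making this a harder comparison.

H(A) = 2.8071 bits
H(B) = 2.7807 bits

The distribution closer to uniform has higher entropy.
Answer: A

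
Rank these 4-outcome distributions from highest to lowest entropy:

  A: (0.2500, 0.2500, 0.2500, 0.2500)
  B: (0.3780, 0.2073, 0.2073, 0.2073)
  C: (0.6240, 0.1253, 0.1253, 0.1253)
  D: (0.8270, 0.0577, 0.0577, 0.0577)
A > B > C > D

Key insight: Entropy is maximized by uniform distributions and minimized by concentrated distributions.

Entropies:
  H(A) = 2.0000 bits
  H(B) = 1.9425 bits
  H(C) = 1.5511 bits
  H(D) = 0.9387 bits

Ranking: A > B > C > D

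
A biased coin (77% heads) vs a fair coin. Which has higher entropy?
Fair coin

The fair coin is uniform (p=0.5), maximizing binary entropy at 1 bit. The biased coin has H(0.77) ≈ 0.778 bits — its outcome is more predictable, so its entropy is lower.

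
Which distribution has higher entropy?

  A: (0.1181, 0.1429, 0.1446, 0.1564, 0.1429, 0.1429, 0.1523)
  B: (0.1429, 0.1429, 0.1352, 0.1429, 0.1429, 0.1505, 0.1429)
B

Both distributions are close to uniform, making this a harder comparison.

H(A) = 2.8027 bits
H(B) = 2.8068 bits

The distribution closer to uniform has higher entropy.
Answer: B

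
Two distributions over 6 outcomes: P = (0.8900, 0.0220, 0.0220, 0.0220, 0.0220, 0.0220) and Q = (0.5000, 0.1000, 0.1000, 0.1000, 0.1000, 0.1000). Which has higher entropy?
Q

P is highly concentrated on one outcome (89%), making it nearly deterministic. Q spreads its mass more evenly (max 50%). The more spread-out distribution has higher entropy: H(P) ≈ 0.755 bits, H(Q) ≈ 2.161 bits.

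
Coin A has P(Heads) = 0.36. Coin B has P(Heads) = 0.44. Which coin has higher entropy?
B

For binary distributions, entropy is maximized at p=0.5 and decreases as p moves toward 0 or 1.

H(A) = H(0.36) = 0.9427 bits
H(B) = H(0.44) = 0.9896 bits

Distribution B (p=0.44) is closer to uniform (p=0.5), so it has higher entropy.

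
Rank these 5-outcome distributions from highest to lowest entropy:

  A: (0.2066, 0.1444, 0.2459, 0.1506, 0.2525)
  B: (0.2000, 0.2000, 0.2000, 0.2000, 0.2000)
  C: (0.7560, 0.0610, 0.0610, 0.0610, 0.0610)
B > A > C

Key insight: Entropy is maximized by uniform distributions and minimized by concentrated distributions.

- Uniform distributions have maximum entropy log₂(5) = 2.3219 bits
- The more "peaked" or concentrated a distribution, the lower its entropy

Entropies:
  H(A) = 2.2836 bits
  H(B) = 2.3219 bits
  H(C) = 1.2896 bits

Ranking: B > A > C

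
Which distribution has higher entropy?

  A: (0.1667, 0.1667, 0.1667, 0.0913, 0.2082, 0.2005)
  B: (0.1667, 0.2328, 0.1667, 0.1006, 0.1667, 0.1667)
B

Both distributions are close to uniform, making this a harder comparison.

H(A) = 2.5439 bits
H(B) = 2.5461 bits

The distribution closer to uniform has higher entropy.
Answer: B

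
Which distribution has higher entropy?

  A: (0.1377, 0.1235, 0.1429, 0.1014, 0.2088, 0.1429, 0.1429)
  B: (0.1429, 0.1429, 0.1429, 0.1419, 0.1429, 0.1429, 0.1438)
B

Both distributions are close to uniform, making this a harder comparison.

H(A) = 2.7763 bits
H(B) = 2.8073 bits

The distribution closer to uniform has higher entropy.
Answer: B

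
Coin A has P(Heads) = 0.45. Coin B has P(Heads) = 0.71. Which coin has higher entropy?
A

For binary distributions, entropy is maximized at p=0.5 and decreases as p moves toward 0 or 1.

H(A) = H(0.45) = 0.9928 bits
H(B) = H(0.71) = 0.8687 bits

Distribution A (p=0.45) is closer to uniform (p=0.5), so it has higher entropy.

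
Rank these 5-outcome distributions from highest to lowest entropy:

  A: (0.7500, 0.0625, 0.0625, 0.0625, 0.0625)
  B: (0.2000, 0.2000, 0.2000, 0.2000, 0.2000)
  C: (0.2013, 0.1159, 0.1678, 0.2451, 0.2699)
B > C > A

Key insight: Entropy is maximized by uniform distributions and minimized by concentrated distributions.

- Uniform distributions have maximum entropy log₂(5) = 2.3219 bits
- The more "peaked" or concentrated a distribution, the lower its entropy

Entropies:
  H(A) = 1.3113 bits
  H(B) = 2.3219 bits
  H(C) = 2.2652 bits

Ranking: B > C > A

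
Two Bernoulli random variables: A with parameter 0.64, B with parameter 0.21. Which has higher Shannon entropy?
A

For binary distributions, entropy is maximized at p=0.5 and decreases as p moves toward 0 or 1.

H(A) = H(0.64) = 0.9427 bits
H(B) = H(0.21) = 0.7415 bits

Distribution A (p=0.64) is closer to uniform (p=0.5), so it has higher entropy.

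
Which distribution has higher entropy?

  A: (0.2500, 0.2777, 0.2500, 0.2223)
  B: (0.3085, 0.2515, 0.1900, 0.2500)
A

Both distributions are close to uniform, making this a harder comparison.

H(A) = 1.9956 bits
H(B) = 1.9794 bits

The distribution closer to uniform has higher entropy.
Answer: A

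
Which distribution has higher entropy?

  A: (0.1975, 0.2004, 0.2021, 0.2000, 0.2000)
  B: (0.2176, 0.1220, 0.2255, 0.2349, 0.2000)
A

Both distributions are close to uniform, making this a harder comparison.

H(A) = 2.3219 bits
H(B) = 2.2889 bits

The distribution closer to uniform has higher entropy.
Answer: A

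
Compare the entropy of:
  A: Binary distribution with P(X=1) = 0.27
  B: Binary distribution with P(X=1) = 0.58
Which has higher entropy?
B

For binary distributions, entropy is maximized at p=0.5 and decreases as p moves toward 0 or 1.

H(A) = H(0.27) = 0.8415 bits
H(B) = H(0.58) = 0.9815 bits

Distribution B (p=0.58) is closer to uniform (p=0.5), so it has higher entropy.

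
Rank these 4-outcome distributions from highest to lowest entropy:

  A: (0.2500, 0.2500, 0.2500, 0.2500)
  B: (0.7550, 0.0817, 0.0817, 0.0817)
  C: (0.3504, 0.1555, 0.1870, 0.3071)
A > C > B

Key insight: Entropy is maximized by uniform distributions and minimized by concentrated distributions.

- Uniform distributions have maximum entropy log₂(4) = 2.0000 bits
- The more "peaked" or concentrated a distribution, the lower its entropy

Entropies:
  H(A) = 2.0000 bits
  H(B) = 1.1916 bits
  H(C) = 1.9230 bits

Ranking: A > C > B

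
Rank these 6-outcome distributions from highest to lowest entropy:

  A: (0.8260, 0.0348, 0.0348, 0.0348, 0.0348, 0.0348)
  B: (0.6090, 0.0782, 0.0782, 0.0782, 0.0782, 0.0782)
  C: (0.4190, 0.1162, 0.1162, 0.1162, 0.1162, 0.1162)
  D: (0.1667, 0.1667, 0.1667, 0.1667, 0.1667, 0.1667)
D > C > B > A

Key insight: Entropy is maximized by uniform distributions and minimized by concentrated distributions.

Entropies:
  H(A) = 1.0708 bits
  H(B) = 1.8733 bits
  H(C) = 2.3300 bits
  H(D) = 2.5850 bits

Ranking: D > C > B > A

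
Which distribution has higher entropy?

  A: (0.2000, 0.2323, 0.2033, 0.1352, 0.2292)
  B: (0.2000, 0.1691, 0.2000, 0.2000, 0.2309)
B

Both distributions are close to uniform, making this a harder comparison.

H(A) = 2.2983 bits
H(B) = 2.3150 bits

The distribution closer to uniform has higher entropy.
Answer: B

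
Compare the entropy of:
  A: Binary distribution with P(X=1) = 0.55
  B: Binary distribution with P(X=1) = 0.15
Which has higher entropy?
A

For binary distributions, entropy is maximized at p=0.5 and decreases as p moves toward 0 or 1.

H(A) = H(0.55) = 0.9928 bits
H(B) = H(0.15) = 0.6098 bits

Distribution A (p=0.55) is closer to uniform (p=0.5), so it has higher entropy.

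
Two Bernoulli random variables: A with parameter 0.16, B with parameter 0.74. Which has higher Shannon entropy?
B

For binary distributions, entropy is maximized at p=0.5 and decreases as p moves toward 0 or 1.

H(A) = H(0.16) = 0.6343 bits
H(B) = H(0.74) = 0.8267 bits

Distribution B (p=0.74) is closer to uniform (p=0.5), so it has higher entropy.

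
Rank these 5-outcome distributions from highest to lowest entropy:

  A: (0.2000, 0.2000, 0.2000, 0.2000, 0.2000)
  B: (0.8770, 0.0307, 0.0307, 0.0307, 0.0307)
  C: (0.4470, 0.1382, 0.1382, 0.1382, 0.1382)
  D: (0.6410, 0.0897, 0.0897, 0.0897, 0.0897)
A > C > D > B

Key insight: Entropy is maximized by uniform distributions and minimized by concentrated distributions.

Entropies:
  H(A) = 2.3219 bits
  H(B) = 0.7839 bits
  H(C) = 2.0979 bits
  H(D) = 1.6598 bits

Ranking: A > C > D > B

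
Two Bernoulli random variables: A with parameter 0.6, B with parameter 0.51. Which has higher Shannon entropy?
B

For binary distributions, entropy is maximized at p=0.5 and decreases as p moves toward 0 or 1.

H(A) = H(0.6) = 0.9710 bits
H(B) = H(0.51) = 0.9997 bits

Distribution B (p=0.51) is closer to uniform (p=0.5), so it has higher entropy.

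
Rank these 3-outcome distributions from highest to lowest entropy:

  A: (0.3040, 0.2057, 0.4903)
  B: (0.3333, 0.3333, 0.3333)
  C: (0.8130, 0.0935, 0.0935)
B > A > C

Key insight: Entropy is maximized by uniform distributions and minimized by concentrated distributions.

- Uniform distributions have maximum entropy log₂(3) = 1.5850 bits
- The more "peaked" or concentrated a distribution, the lower its entropy

Entropies:
  H(A) = 1.4957 bits
  H(B) = 1.5850 bits
  H(C) = 0.8822 bits

Ranking: B > A > C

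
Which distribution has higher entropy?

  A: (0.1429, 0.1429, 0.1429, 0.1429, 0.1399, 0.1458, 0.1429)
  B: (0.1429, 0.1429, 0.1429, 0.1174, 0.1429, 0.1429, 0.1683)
A

Both distributions are close to uniform, making this a harder comparison.

H(A) = 2.8073 bits
H(B) = 2.8008 bits

The distribution closer to uniform has higher entropy.
Answer: A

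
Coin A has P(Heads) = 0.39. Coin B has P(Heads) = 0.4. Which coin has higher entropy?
B

For binary distributions, entropy is maximized at p=0.5 and decreases as p moves toward 0 or 1.

H(A) = H(0.39) = 0.9648 bits
H(B) = H(0.4) = 0.9710 bits

Distribution B (p=0.4) is closer to uniform (p=0.5), so it has higher entropy.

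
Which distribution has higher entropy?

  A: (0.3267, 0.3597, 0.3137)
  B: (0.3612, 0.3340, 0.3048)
A

Both distributions are close to uniform, making this a harder comparison.

H(A) = 1.5825 bits
H(B) = 1.5815 bits

The distribution closer to uniform has higher entropy.
Answer: A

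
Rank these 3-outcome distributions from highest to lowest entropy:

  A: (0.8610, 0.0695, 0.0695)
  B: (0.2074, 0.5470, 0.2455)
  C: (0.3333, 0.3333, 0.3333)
C > B > A

Key insight: Entropy is maximized by uniform distributions and minimized by concentrated distributions.

- Uniform distributions have maximum entropy log₂(3) = 1.5850 bits
- The more "peaked" or concentrated a distribution, the lower its entropy

Entropies:
  H(A) = 0.7206 bits
  H(B) = 1.4443 bits
  H(C) = 1.5850 bits

Ranking: C > B > A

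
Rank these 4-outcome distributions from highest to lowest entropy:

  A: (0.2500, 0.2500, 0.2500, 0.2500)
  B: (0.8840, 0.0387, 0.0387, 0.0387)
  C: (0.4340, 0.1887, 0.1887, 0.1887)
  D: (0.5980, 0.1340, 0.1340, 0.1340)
A > C > D > B

Key insight: Entropy is maximized by uniform distributions and minimized by concentrated distributions.

Entropies:
  H(A) = 2.0000 bits
  H(B) = 0.7016 bits
  H(C) = 1.8845 bits
  H(D) = 1.6093 bits

Ranking: A > C > D > B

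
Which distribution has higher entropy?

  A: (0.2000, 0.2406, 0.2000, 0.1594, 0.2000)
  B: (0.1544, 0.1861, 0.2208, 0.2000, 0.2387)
A

Both distributions are close to uniform, making this a harder comparison.

H(A) = 2.3100 bits
H(B) = 2.3065 bits

The distribution closer to uniform has higher entropy.
Answer: A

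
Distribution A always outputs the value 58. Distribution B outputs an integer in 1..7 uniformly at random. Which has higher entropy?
B

A is deterministic, so H(A) = 0. B is uniform over 7 outcomes, so H(B) = log₂(7) = 2.807 bits. Any distribution with genuine randomness has higher entropy than a deterministic one.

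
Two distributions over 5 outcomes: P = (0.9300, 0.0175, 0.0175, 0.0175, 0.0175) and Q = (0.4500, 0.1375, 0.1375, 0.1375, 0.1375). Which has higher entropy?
Q

P is highly concentrated on one outcome (93%), making it nearly deterministic. Q spreads its mass more evenly (max 45%). The more spread-out distribution has higher entropy: H(P) ≈ 0.506 bits, H(Q) ≈ 2.093 bits.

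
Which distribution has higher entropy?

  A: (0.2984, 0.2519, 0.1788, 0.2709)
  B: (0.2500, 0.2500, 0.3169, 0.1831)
A

Both distributions are close to uniform, making this a harder comparison.

H(A) = 1.9761 bits
H(B) = 1.9739 bits

The distribution closer to uniform has higher entropy.
Answer: A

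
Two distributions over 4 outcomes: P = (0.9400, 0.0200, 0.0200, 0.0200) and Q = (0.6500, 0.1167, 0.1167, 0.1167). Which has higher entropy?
Q

P is highly concentrated on one outcome (94%), making it nearly deterministic. Q spreads its mass more evenly (max 65%). The more spread-out distribution has higher entropy: H(P) ≈ 0.423 bits, H(Q) ≈ 1.489 bits.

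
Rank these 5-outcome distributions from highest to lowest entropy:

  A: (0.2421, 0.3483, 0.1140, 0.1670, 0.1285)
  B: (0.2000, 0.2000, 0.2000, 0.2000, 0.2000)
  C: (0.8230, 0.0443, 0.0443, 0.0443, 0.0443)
B > A > C

Key insight: Entropy is maximized by uniform distributions and minimized by concentrated distributions.

- Uniform distributions have maximum entropy log₂(5) = 2.3219 bits
- The more "peaked" or concentrated a distribution, the lower its entropy

Entropies:
  H(A) = 2.1942 bits
  H(B) = 2.3219 bits
  H(C) = 1.0275 bits

Ranking: B > A > C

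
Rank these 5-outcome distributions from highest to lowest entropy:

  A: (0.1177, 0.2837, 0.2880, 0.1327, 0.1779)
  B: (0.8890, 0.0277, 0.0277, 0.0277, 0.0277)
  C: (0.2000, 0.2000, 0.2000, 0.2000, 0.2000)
C > A > B

Key insight: Entropy is maximized by uniform distributions and minimized by concentrated distributions.

- Uniform distributions have maximum entropy log₂(5) = 2.3219 bits
- The more "peaked" or concentrated a distribution, the lower its entropy

Entropies:
  H(A) = 2.2259 bits
  H(B) = 0.7249 bits
  H(C) = 2.3219 bits

Ranking: C > A > B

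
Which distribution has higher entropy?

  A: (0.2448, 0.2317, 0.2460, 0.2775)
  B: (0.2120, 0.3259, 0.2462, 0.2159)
A

Both distributions are close to uniform, making this a harder comparison.

H(A) = 1.9968 bits
H(B) = 1.9769 bits

The distribution closer to uniform has higher entropy.
Answer: A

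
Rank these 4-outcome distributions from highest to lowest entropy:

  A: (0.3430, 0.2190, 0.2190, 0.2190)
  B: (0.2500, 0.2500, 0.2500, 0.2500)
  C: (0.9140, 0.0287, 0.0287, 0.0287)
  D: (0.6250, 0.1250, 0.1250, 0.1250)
B > A > D > C

Key insight: Entropy is maximized by uniform distributions and minimized by concentrated distributions.

Entropies:
  H(A) = 1.9690 bits
  H(B) = 2.0000 bits
  H(C) = 0.5593 bits
  H(D) = 1.5488 bits

Ranking: B > A > D > C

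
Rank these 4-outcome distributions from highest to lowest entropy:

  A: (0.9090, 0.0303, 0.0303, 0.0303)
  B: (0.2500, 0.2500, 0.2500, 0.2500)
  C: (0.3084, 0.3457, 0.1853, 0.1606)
B > C > A

Key insight: Entropy is maximized by uniform distributions and minimized by concentrated distributions.

- Uniform distributions have maximum entropy log₂(4) = 2.0000 bits
- The more "peaked" or concentrated a distribution, the lower its entropy

Entropies:
  H(A) = 0.5840 bits
  H(B) = 2.0000 bits
  H(C) = 1.9275 bits

Ranking: B > C > A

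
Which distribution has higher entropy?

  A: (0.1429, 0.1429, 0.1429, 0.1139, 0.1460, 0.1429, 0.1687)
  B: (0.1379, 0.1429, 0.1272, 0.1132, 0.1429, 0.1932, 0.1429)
A

Both distributions are close to uniform, making this a harder comparison.

H(A) = 2.7996 bits
H(B) = 2.7896 bits

The distribution closer to uniform has higher entropy.
Answer: A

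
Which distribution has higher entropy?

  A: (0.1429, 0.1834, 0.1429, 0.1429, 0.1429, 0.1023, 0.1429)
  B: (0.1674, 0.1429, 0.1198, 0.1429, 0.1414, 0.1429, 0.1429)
B

Both distributions are close to uniform, making this a harder comparison.

H(A) = 2.7905 bits
H(B) = 2.8016 bits

The distribution closer to uniform has higher entropy.
Answer: B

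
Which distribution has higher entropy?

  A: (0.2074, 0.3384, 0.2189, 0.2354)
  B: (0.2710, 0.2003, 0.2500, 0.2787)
B

Both distributions are close to uniform, making this a harder comparison.

H(A) = 1.9706 bits
H(B) = 1.9888 bits

The distribution closer to uniform has higher entropy.
Answer: B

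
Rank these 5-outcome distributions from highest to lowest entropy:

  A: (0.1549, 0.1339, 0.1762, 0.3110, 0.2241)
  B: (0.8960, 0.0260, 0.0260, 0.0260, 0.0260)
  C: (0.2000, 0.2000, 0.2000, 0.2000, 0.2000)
C > A > B

Key insight: Entropy is maximized by uniform distributions and minimized by concentrated distributions.

- Uniform distributions have maximum entropy log₂(5) = 2.3219 bits
- The more "peaked" or concentrated a distribution, the lower its entropy

Entropies:
  H(A) = 2.2541 bits
  H(B) = 0.6895 bits
  H(C) = 2.3219 bits

Ranking: C > A > B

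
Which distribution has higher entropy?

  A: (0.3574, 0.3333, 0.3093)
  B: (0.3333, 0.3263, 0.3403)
B

Both distributions are close to uniform, making this a harder comparison.

H(A) = 1.5825 bits
H(B) = 1.5848 bits

The distribution closer to uniform has higher entropy.
Answer: B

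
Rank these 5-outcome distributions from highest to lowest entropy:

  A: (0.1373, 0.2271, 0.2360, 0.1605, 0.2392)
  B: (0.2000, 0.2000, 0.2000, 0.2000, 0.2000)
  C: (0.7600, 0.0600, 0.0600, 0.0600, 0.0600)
B > A > C

Key insight: Entropy is maximized by uniform distributions and minimized by concentrated distributions.

- Uniform distributions have maximum entropy log₂(5) = 2.3219 bits
- The more "peaked" or concentrated a distribution, the lower its entropy

Entropies:
  H(A) = 2.2878 bits
  H(B) = 2.3219 bits
  H(C) = 1.2750 bits

Ranking: B > A > C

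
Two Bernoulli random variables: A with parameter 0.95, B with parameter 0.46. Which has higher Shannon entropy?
B

For binary distributions, entropy is maximized at p=0.5 and decreases as p moves toward 0 or 1.

H(A) = H(0.95) = 0.2864 bits
H(B) = H(0.46) = 0.9954 bits

Distribution B (p=0.46) is closer to uniform (p=0.5), so it has higher entropy.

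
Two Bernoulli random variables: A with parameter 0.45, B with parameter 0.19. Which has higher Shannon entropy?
A

For binary distributions, entropy is maximized at p=0.5 and decreases as p moves toward 0 or 1.

H(A) = H(0.45) = 0.9928 bits
H(B) = H(0.19) = 0.7015 bits

Distribution A (p=0.45) is closer to uniform (p=0.5), so it has higher entropy.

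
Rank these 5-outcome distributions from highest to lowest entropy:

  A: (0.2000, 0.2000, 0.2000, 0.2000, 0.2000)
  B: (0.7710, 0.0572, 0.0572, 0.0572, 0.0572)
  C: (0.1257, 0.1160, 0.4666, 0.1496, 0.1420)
A > C > B

Key insight: Entropy is maximized by uniform distributions and minimized by concentrated distributions.

- Uniform distributions have maximum entropy log₂(5) = 2.3219 bits
- The more "peaked" or concentrated a distribution, the lower its entropy

Entropies:
  H(A) = 2.3219 bits
  H(B) = 1.2343 bits
  H(C) = 2.0598 bits

Ranking: A > C > B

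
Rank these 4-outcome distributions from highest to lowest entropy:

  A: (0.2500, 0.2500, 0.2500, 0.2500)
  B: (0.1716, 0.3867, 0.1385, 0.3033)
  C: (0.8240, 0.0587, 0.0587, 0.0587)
A > B > C

Key insight: Entropy is maximized by uniform distributions and minimized by concentrated distributions.

- Uniform distributions have maximum entropy log₂(4) = 2.0000 bits
- The more "peaked" or concentrated a distribution, the lower its entropy

Entropies:
  H(A) = 2.0000 bits
  H(B) = 1.8834 bits
  H(C) = 0.9502 bits

Ranking: A > B > C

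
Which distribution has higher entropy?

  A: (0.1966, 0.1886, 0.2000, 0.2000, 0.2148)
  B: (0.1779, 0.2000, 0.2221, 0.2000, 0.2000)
A

Both distributions are close to uniform, making this a harder comparison.

H(A) = 2.3206 bits
H(B) = 2.3184 bits

The distribution closer to uniform has higher entropy.
Answer: A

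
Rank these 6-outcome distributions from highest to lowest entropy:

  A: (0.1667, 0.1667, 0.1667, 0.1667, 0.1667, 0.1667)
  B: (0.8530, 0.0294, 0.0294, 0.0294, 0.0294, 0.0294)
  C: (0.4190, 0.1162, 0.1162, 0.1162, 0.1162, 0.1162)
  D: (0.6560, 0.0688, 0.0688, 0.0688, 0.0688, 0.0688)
A > C > D > B

Key insight: Entropy is maximized by uniform distributions and minimized by concentrated distributions.

Entropies:
  H(A) = 2.5850 bits
  H(B) = 0.9436 bits
  H(C) = 2.3300 bits
  H(D) = 1.7273 bits

Ranking: A > C > D > B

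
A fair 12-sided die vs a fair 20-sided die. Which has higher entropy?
20-sided die

Both are uniform distributions; for uniform over n outcomes, H = log₂(n). H(12-sided) = log₂(12) = 3.585 bits and H(20-sided) = log₂(20) = 4.322 bits. More outcomes in a uniform distribution means higher entropy.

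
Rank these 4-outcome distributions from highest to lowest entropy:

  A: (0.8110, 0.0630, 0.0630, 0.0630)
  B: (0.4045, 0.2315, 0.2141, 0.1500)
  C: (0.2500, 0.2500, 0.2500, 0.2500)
C > B > A

Key insight: Entropy is maximized by uniform distributions and minimized by concentrated distributions.

- Uniform distributions have maximum entropy log₂(4) = 2.0000 bits
- The more "peaked" or concentrated a distribution, the lower its entropy

Entropies:
  H(A) = 0.9989 bits
  H(B) = 1.9035 bits
  H(C) = 2.0000 bits

Ranking: C > B > A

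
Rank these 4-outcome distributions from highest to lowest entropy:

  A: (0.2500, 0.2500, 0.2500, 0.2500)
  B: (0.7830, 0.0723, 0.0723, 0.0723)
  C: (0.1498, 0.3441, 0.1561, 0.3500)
A > C > B

Key insight: Entropy is maximized by uniform distributions and minimized by concentrated distributions.

- Uniform distributions have maximum entropy log₂(4) = 2.0000 bits
- The more "peaked" or concentrated a distribution, the lower its entropy

Entropies:
  H(A) = 2.0000 bits
  H(B) = 1.0986 bits
  H(C) = 1.8882 bits

Ranking: A > C > B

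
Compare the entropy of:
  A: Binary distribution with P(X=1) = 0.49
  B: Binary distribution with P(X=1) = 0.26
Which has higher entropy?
A

For binary distributions, entropy is maximized at p=0.5 and decreases as p moves toward 0 or 1.

H(A) = H(0.49) = 0.9997 bits
H(B) = H(0.26) = 0.8267 bits

Distribution A (p=0.49) is closer to uniform (p=0.5), so it has higher entropy.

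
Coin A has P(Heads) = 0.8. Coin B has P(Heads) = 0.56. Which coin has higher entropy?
B

For binary distributions, entropy is maximized at p=0.5 and decreases as p moves toward 0 or 1.

H(A) = H(0.8) = 0.7219 bits
H(B) = H(0.56) = 0.9896 bits

Distribution B (p=0.56) is closer to uniform (p=0.5), so it has higher entropy.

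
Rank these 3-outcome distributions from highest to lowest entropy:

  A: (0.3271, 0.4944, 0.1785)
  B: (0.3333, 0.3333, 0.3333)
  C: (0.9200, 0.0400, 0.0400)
B > A > C

Key insight: Entropy is maximized by uniform distributions and minimized by concentrated distributions.

- Uniform distributions have maximum entropy log₂(3) = 1.5850 bits
- The more "peaked" or concentrated a distribution, the lower its entropy

Entropies:
  H(A) = 1.4735 bits
  H(B) = 1.5850 bits
  H(C) = 0.4822 bits

Ranking: B > A > C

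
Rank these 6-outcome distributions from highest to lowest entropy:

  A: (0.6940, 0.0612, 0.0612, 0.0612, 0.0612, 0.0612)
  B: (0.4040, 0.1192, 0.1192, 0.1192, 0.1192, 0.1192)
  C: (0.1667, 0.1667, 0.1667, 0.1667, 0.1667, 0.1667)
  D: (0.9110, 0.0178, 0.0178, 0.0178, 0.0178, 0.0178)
C > B > A > D

Key insight: Entropy is maximized by uniform distributions and minimized by concentrated distributions.

Entropies:
  H(A) = 1.5990 bits
  H(B) = 2.3571 bits
  H(C) = 2.5850 bits
  H(D) = 0.6398 bits

Ranking: C > B > A > D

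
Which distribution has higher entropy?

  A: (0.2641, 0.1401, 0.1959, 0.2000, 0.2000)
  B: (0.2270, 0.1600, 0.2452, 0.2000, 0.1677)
B

Both distributions are close to uniform, making this a harder comparison.

H(A) = 2.2939 bits
H(B) = 2.3024 bits

The distribution closer to uniform has higher entropy.
Answer: B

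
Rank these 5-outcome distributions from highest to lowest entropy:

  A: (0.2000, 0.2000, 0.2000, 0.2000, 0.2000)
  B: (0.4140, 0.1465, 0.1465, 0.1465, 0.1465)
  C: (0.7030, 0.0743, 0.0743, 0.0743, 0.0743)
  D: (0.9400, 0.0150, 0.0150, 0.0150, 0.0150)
A > B > C > D

Key insight: Entropy is maximized by uniform distributions and minimized by concentrated distributions.

Entropies:
  H(A) = 2.3219 bits
  H(B) = 2.1506 bits
  H(C) = 1.4716 bits
  H(D) = 0.4474 bits

Ranking: A > B > C > D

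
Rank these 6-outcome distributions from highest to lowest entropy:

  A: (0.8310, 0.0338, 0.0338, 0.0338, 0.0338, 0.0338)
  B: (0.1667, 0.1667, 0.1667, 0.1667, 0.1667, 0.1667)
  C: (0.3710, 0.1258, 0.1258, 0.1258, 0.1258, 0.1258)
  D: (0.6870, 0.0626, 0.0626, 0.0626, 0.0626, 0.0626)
B > C > D > A

Key insight: Entropy is maximized by uniform distributions and minimized by concentrated distributions.

Entropies:
  H(A) = 1.0478 bits
  H(B) = 2.5850 bits
  H(C) = 2.4119 bits
  H(D) = 1.6234 bits

Ranking: B > C > D > A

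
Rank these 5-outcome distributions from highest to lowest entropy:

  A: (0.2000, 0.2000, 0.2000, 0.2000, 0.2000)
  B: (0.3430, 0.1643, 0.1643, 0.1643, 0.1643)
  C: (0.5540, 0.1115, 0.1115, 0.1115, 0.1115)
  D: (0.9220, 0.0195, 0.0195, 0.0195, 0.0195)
A > B > C > D

Key insight: Entropy is maximized by uniform distributions and minimized by concentrated distributions.

Entropies:
  H(A) = 2.3219 bits
  H(B) = 2.2417 bits
  H(C) = 1.8836 bits
  H(D) = 0.5511 bits

Ranking: A > B > C > D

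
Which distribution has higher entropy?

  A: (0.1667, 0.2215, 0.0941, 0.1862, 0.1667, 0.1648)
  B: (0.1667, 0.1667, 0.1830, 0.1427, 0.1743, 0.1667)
B

Both distributions are close to uniform, making this a harder comparison.

H(A) = 2.5445 bits
H(B) = 2.5810 bits

The distribution closer to uniform has higher entropy.
Answer: B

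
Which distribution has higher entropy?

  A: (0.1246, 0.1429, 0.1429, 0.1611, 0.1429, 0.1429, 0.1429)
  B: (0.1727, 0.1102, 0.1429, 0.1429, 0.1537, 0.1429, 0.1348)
A

Both distributions are close to uniform, making this a harder comparison.

H(A) = 2.8040 bits
H(B) = 2.7964 bits

The distribution closer to uniform has higher entropy.
Answer: A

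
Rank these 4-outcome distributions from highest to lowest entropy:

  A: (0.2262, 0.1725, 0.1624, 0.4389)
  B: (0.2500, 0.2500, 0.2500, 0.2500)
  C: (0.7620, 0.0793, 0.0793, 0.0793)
B > A > C

Key insight: Entropy is maximized by uniform distributions and minimized by concentrated distributions.

- Uniform distributions have maximum entropy log₂(4) = 2.0000 bits
- The more "peaked" or concentrated a distribution, the lower its entropy

Entropies:
  H(A) = 1.8697 bits
  H(B) = 2.0000 bits
  H(C) = 1.1689 bits

Ranking: B > A > C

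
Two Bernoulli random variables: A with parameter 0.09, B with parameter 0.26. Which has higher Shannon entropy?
B

For binary distributions, entropy is maximized at p=0.5 and decreases as p moves toward 0 or 1.

H(A) = H(0.09) = 0.4365 bits
H(B) = H(0.26) = 0.8267 bits

Distribution B (p=0.26) is closer to uniform (p=0.5), so it has higher entropy.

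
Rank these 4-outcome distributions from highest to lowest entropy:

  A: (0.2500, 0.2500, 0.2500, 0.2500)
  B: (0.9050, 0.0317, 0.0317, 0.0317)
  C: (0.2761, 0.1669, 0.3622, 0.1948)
A > C > B

Key insight: Entropy is maximized by uniform distributions and minimized by concentrated distributions.

- Uniform distributions have maximum entropy log₂(4) = 2.0000 bits
- The more "peaked" or concentrated a distribution, the lower its entropy

Entropies:
  H(A) = 2.0000 bits
  H(B) = 0.6035 bits
  H(C) = 1.9341 bits

Ranking: A > C > B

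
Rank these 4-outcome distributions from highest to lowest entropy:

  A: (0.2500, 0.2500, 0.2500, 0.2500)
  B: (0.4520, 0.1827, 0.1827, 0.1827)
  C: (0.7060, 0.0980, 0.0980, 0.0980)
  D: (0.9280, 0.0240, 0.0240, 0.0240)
A > B > C > D

Key insight: Entropy is maximized by uniform distributions and minimized by concentrated distributions.

Entropies:
  H(A) = 2.0000 bits
  H(B) = 1.8619 bits
  H(C) = 1.3398 bits
  H(D) = 0.4875 bits

Ranking: A > B > C > D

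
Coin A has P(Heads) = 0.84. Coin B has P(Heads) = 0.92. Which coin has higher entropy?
A

For binary distributions, entropy is maximized at p=0.5 and decreases as p moves toward 0 or 1.

H(A) = H(0.84) = 0.6343 bits
H(B) = H(0.92) = 0.4022 bits

Distribution A (p=0.84) is closer to uniform (p=0.5), so it has higher entropy.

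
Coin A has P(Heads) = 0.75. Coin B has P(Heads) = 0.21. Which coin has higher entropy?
A

For binary distributions, entropy is maximized at p=0.5 and decreases as p moves toward 0 or 1.

H(A) = H(0.75) = 0.8113 bits
H(B) = H(0.21) = 0.7415 bits

Distribution A (p=0.75) is closer to uniform (p=0.5), so it has higher entropy.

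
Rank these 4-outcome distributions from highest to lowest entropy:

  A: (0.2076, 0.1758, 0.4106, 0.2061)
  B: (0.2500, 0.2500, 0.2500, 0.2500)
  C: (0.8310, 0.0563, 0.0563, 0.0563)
B > A > C

Key insight: Entropy is maximized by uniform distributions and minimized by concentrated distributions.

- Uniform distributions have maximum entropy log₂(4) = 2.0000 bits
- The more "peaked" or concentrated a distribution, the lower its entropy

Entropies:
  H(A) = 1.9086 bits
  H(B) = 2.0000 bits
  H(C) = 0.9233 bits

Ranking: B > A > C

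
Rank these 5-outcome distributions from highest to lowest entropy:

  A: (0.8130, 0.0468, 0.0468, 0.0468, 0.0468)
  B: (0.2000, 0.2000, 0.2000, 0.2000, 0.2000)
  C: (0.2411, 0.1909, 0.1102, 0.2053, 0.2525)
B > C > A

Key insight: Entropy is maximized by uniform distributions and minimized by concentrated distributions.

- Uniform distributions have maximum entropy log₂(5) = 2.3219 bits
- The more "peaked" or concentrated a distribution, the lower its entropy

Entropies:
  H(A) = 1.0692 bits
  H(B) = 2.3219 bits
  H(C) = 2.2718 bits

Ranking: B > C > A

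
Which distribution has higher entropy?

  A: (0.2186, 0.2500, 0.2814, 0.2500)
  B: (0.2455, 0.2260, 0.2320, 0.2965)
A

Both distributions are close to uniform, making this a harder comparison.

H(A) = 1.9943 bits
H(B) = 1.9914 bits

The distribution closer to uniform has higher entropy.
Answer: A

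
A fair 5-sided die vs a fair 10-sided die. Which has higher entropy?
10-sided die

Both are uniform distributions; for uniform over n outcomes, H = log₂(n). H(5-sided) = log₂(5) = 2.322 bits and H(10-sided) = log₂(10) = 3.322 bits. More outcomes in a uniform distribution means higher entropy.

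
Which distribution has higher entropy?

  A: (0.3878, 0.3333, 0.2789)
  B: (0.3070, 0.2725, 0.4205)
A

Both distributions are close to uniform, making this a harder comparison.

H(A) = 1.5721 bits
H(B) = 1.5597 bits

The distribution closer to uniform has higher entropy.
Answer: A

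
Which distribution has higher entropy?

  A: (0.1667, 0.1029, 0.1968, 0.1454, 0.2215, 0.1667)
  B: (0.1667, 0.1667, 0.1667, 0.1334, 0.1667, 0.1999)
B

Both distributions are close to uniform, making this a harder comparison.

H(A) = 2.5470 bits
H(B) = 2.5753 bits

The distribution closer to uniform has higher entropy.
Answer: B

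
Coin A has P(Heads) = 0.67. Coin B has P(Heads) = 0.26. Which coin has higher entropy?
A

For binary distributions, entropy is maximized at p=0.5 and decreases as p moves toward 0 or 1.

H(A) = H(0.67) = 0.9149 bits
H(B) = H(0.26) = 0.8267 bits

Distribution A (p=0.67) is closer to uniform (p=0.5), so it has higher entropy.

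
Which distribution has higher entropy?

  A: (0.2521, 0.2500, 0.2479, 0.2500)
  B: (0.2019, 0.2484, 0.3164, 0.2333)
A

Both distributions are close to uniform, making this a harder comparison.

H(A) = 2.0000 bits
H(B) = 1.9803 bits

The distribution closer to uniform has higher entropy.
Answer: A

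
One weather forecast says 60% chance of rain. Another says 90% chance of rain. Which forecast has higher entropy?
60% forecast

Treat each forecast as a Bernoulli distribution. Binary entropy is maximized at p=0.5 and falls off symmetrically toward 0 or 1. The 60% forecast is closer to 50%, so it is more uncertain. H(60%) ≈ 0.971 bits, H(90%) ≈ 0.469 bits.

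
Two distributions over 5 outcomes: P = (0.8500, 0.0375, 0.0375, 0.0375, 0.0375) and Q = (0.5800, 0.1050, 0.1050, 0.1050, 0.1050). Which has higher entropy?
Q

P is highly concentrated on one outcome (85%), making it nearly deterministic. Q spreads its mass more evenly (max 58%). The more spread-out distribution has higher entropy: H(P) ≈ 0.910 bits, H(Q) ≈ 1.821 bits.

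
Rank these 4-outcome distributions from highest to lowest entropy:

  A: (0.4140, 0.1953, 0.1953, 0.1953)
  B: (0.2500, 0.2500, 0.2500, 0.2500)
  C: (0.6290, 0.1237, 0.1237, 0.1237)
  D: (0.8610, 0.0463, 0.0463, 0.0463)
B > A > C > D

Key insight: Entropy is maximized by uniform distributions and minimized by concentrated distributions.

Entropies:
  H(A) = 1.9073 bits
  H(B) = 2.0000 bits
  H(C) = 1.5395 bits
  H(D) = 0.8019 bits

Ranking: B > A > C > D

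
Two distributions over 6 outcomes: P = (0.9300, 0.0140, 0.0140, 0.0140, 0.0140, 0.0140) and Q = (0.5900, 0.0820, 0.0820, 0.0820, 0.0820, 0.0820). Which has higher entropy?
Q

P is highly concentrated on one outcome (93%), making it nearly deterministic. Q spreads its mass more evenly (max 59%). The more spread-out distribution has higher entropy: H(P) ≈ 0.528 bits, H(Q) ≈ 1.928 bits.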